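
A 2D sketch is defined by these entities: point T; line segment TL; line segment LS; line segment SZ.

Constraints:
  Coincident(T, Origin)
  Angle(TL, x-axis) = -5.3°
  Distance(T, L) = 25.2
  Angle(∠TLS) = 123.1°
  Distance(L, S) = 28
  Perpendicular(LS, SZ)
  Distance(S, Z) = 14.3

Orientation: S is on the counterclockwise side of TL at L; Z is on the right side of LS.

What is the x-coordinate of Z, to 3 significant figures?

53.7

T is at the origin; TL runs at -5.3° with length 25.2, so L = 25.2·(cos -5.3°, sin -5.3°) = (25.1, -2.33). ∠TLS = 123.1°, so LS runs at -5.3° + (180° − 123.1°) = 51.6° from the x-axis; with |LS| = 28.0, S = L + 28.0·(cos 51.6°, sin 51.6°) = (42.5, 19.6). LS is perpendicular to SZ; with |SZ| = 14.3 on the right of LS, Z = S + 14.3·(0.784, -0.621) = (53.7, 10.7). So Z.x = 53.7.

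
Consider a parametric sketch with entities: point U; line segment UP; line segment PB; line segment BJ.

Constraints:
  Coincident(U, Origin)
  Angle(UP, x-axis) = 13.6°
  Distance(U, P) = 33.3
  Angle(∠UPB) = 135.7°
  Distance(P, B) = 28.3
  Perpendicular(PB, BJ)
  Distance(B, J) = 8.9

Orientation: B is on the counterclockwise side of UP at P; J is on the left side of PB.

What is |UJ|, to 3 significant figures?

54.1

U is at the origin; UP runs at 13.6° with length 33.3, so P = 33.3·(cos 13.6°, sin 13.6°) = (32.4, 7.83). ∠UPB = 135.7°, so PB runs at 13.6° + (180° − 135.7°) = 57.9° from the x-axis; with |PB| = 28.3, B = P + 28.3·(cos 57.9°, sin 57.9°) = (47.4, 31.8). The perpendicularity gives BJ at right angles to PB; with |BJ| = 8.9 on the left of PB, J = B + 8.9·(-0.847, 0.531) = (39.9, 36.5). Then |UJ| = |J − U| = 54.1.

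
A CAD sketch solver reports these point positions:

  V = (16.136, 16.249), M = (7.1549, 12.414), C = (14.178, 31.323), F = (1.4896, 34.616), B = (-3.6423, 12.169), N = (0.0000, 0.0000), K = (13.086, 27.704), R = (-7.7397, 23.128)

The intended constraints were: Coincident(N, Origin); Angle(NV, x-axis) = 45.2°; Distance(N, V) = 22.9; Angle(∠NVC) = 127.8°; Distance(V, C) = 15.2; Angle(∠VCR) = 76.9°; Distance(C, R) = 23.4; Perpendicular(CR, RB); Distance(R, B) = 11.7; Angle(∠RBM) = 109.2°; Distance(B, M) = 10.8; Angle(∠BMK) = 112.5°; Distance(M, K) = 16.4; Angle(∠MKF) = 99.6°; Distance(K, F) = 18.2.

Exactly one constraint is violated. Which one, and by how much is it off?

Distance(K, F) = 18.2 — off by 4.70.

N = (0.00, 0.00) ✓; NV at 45.20° ✓; |NV| = 22.90 ✓; ∠NVC = 127.8° ✓; |VC| = 15.20 ✓; ∠VCR = 76.90° ✓; |CR| = 23.40 ✓; ∠(CR, RB) = 90.00° ✓; |RB| = 11.70 ✓; ∠RBM = 109.2° ✓; |BM| = 10.80 ✓; ∠BMK = 112.5° ✓; |MK| = 16.40 ✓; ∠MKF = 99.60° ✓; |KF| = 13.50 ✗.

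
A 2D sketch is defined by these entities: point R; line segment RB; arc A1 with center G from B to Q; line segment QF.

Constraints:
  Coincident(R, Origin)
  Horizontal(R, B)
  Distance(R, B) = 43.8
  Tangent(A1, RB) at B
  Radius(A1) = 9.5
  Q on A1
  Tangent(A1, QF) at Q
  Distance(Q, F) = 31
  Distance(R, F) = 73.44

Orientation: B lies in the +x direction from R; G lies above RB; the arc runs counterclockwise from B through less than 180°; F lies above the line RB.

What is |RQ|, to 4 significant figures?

52.77

R is at the origin; R and B share the same y with |RB| = 43.8 and B on the +x side, so B = (43.80, 0.000). Tangency of A1 to RB means the radius GB is perpendicular to RB, so G = B + (0, 9.5) = (43.80, 9.500). Since GQ ⟂ QF (tangency), |GF| = √(9.5² + 31.0²) = 32.42 regardless of where Q sits on A1. So F lies on both circle(R, 73.44) and circle(G, 32.42); the above-RB intersection is F = (65.14, 33.91). Q is the foot of the tangent from F: Q = (52.47, 5.616).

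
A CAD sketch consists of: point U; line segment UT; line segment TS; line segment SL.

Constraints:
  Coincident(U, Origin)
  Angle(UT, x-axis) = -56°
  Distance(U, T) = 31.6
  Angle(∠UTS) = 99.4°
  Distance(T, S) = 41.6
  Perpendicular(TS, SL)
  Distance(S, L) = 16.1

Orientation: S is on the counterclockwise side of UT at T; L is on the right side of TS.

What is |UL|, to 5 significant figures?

66.495

U is at the origin; UT runs at -56.0° with length 31.6, so T = 31.6·(cos -56.0°, sin -56.0°) = (17.670, -26.198). ∠UTS = 99.4°, so TS runs at -56.0° + (180° − 99.4°) = 24.600° from the x-axis; with |TS| = 41.6, S = T + 41.6·(cos 24.600°, sin 24.600°) = (55.495, -8.8803). TS is perpendicular to SL; with |SL| = 16.1 on the right of TS, L = S + 16.1·(0.41628, -0.90924) = (62.197, -23.519). Then |UL| = |L − U| = 66.495.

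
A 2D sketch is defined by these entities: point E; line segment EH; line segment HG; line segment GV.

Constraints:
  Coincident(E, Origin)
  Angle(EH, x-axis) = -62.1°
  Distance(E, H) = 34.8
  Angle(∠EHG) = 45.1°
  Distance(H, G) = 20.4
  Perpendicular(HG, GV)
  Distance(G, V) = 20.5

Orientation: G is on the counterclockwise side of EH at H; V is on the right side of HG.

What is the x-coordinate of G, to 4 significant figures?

22.32

E is at the origin; EH runs at -62.1° with length 34.8, so H = 34.8·(cos -62.1°, sin -62.1°) = (16.28, -30.76). ∠EHG = 45.1°, so HG runs at -62.1° + (180° − 45.1°) = 72.80° from the x-axis; with |HG| = 20.4, G = H + 20.4·(cos 72.80°, sin 72.80°) = (22.32, -11.27). So G.x = 22.32.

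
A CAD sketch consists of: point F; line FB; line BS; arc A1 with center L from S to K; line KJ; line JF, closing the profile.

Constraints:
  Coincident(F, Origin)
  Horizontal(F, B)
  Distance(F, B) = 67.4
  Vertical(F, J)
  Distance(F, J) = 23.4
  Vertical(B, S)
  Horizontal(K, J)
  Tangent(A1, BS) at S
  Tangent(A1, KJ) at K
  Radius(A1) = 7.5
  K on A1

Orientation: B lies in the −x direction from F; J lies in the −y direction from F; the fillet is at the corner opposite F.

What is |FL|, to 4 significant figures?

61.97

FJ is vertical with |FJ| = 23.4 and J on the −y side, so J = (0.000, -23.40). The virtual corner opposite F is at (-67.40, -23.40). Tangency of A1 to BS means the radius LS is perpendicular to BS and tangency of A1 to KJ means the radius LK is perpendicular to KJ, with radius 7.5, so the center L sits 7.5 in from both sides at L = (-59.90, -15.90). Then |FL| = |L − F| = 61.97.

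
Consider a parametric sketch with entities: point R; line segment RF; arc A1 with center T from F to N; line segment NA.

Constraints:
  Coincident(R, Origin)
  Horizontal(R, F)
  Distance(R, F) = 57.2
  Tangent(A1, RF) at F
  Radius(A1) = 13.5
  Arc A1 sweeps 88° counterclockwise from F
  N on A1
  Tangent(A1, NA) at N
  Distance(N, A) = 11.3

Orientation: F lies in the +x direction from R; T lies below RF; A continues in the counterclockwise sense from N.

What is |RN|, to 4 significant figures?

45.61

R is at the origin; RF is horizontal with |RF| = 57.2 and F on the +x side, so F = (57.20, 0.000). The tangent condition forces TF to be normal to RF, so T = F + (0, -13.5) = (57.20, -13.50). On A1, F sits at bearing 90° from T; an 88° counterclockwise sweep puts N at bearing 178°, so N = T + 13.5·(cos 178°, sin 178°) = (43.71, -13.03). Then |RN| = |N − R| = 45.61.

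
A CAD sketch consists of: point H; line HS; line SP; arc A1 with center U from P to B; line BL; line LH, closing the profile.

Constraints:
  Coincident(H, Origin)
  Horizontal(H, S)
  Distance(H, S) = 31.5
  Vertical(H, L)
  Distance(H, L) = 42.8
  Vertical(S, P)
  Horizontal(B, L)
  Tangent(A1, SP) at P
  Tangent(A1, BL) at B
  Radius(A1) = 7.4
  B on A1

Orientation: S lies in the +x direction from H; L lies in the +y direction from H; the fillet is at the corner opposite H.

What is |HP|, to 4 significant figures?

47.39

H is at the origin; H and S share the same y with |HS| = 31.5 and S on the +x side, so S = (31.50, 0.000). H and L share the same x with |HL| = 42.8 and L on the +y side, so L = (0.000, 42.80). The virtual corner opposite H is at (31.50, 42.80). Since A1 is tangent to SP there, UP ⟂ SP and A1 meets BL tangentially, so UB is at right angles to BL, with radius 7.4, so the center U sits 7.4 in from both sides at U = (24.10, 35.40). That places the tangent points at P = (31.50, 35.40) on SP and B = (24.10, 42.80) on BL. Then |HP| = |P − H| = 47.39.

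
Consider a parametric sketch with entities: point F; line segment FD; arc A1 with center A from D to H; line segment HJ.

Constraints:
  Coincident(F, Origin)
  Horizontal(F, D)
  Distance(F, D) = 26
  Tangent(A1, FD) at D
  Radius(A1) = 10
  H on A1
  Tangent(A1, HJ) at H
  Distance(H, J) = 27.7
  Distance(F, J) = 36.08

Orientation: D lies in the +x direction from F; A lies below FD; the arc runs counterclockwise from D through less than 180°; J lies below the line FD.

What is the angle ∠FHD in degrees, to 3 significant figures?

116°

F is at the origin; FD is horizontal with |FD| = 26.0 and D on the +x side, so D = (26.0, 0.00). Tangency of A1 to FD means the radius AD is perpendicular to FD, so A = D + (0, -10) = (26.0, -10.0). Since AH ⟂ HJ (tangency), |AJ| = √(10.0² + 27.7²) = 29.4 regardless of where H sits on A1. So J lies on both circle(F, 36.08) and circle(A, 29.4); the below-FD intersection is J = (9.94, -34.7). H is the foot of the tangent from J: H = (16.3, -7.72).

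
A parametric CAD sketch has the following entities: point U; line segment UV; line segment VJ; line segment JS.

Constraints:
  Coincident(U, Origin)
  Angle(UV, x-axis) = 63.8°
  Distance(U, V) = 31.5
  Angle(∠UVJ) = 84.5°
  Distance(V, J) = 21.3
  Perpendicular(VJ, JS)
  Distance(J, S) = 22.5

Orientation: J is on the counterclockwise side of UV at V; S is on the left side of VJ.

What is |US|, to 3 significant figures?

20.3

U is at the origin; UV runs at 63.8° with length 31.5, so V = 31.5·(cos 63.8°, sin 63.8°) = (13.9, 28.3). ∠UVJ = 84.5°, so VJ runs at 63.8° + (180° − 84.5°) = 159° from the x-axis; with |VJ| = 21.3, J = V + 21.3·(cos 159°, sin 159°) = (-6.02, 35.8). The perpendicularity gives JS at right angles to VJ; with |JS| = 22.5 on the left of VJ, S = J + 22.5·(-0.353, -0.935) = (-14.0, 14.7). Then |US| = |S − U| = 20.3.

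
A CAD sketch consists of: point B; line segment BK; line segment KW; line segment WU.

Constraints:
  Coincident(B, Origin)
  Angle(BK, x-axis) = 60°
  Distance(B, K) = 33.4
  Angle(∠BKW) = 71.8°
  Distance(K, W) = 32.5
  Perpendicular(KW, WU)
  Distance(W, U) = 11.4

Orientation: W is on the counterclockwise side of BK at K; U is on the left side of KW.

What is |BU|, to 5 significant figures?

30.004

B is at the origin; BK runs at 60.0° with length 33.4, so K = 33.4·(cos 60.0°, sin 60.0°) = (16.700, 28.925). ∠BKW = 71.8°, so KW runs at 60.0° + (180° − 71.8°) = 168.20° from the x-axis; with |KW| = 32.5, W = K + 32.5·(cos 168.20°, sin 168.20°) = (-15.113, 35.571). The perpendicularity gives WU at right angles to KW; with |WU| = 11.4 on the left of KW, U = W + 11.4·(-0.20450, -0.97887) = (-17.444, 24.412). Then |BU| = |U − B| = 30.004.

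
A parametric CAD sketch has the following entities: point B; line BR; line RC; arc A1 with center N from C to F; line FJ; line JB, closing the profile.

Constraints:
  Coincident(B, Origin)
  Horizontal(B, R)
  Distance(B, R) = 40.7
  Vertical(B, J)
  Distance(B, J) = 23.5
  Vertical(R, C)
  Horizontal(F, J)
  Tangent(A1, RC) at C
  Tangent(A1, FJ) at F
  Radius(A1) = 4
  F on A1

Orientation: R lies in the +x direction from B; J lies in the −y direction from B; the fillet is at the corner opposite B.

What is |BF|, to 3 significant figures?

43.6

The virtual corner opposite B is at (40.7, -23.5). A1 meets RC tangentially, so NC is at right angles to RC and A1 meets FJ tangentially, so NF is at right angles to FJ, with radius 4.0, so the center N sits 4.0 in from both sides at N = (36.7, -19.5). That places the tangent points at C = (40.7, -19.5) on RC and F = (36.7, -23.5) on FJ. Then |BF| = |F − B| = 43.6.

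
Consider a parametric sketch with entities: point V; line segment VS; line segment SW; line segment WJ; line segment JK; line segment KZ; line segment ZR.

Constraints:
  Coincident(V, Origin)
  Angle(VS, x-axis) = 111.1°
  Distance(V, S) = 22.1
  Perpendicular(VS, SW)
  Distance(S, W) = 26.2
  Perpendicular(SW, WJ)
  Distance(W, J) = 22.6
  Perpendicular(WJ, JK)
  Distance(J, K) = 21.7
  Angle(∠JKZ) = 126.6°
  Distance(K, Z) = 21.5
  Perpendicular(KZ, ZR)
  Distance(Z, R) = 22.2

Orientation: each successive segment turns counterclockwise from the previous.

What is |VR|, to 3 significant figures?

31.5

V is at the origin; VS runs at 111.1° with length 22.1, so S = (-7.96, 20.6). VS ⟂ SW, so SW runs at -159°; with |SW| = 26.2, W = (-32.4, 11.2). The perpendicularity gives WJ at right angles to SW, so WJ runs at -68.9°; with |WJ| = 22.6, J = (-24.3, -9.90). WJ ⟂ JK, so JK runs at 21.1°; with |JK| = 21.7, K = (-4.02, -2.09). ∠JKZ = 126.6° gives KZ at 74.5° from the x-axis; with |KZ| = 21.5, Z = (1.73, 18.6). KZ is perpendicular to ZR, so ZR runs at 164°; with |ZR| = 22.2, R = (-19.7, 24.6). Then |VR| = |R − V| = 31.5.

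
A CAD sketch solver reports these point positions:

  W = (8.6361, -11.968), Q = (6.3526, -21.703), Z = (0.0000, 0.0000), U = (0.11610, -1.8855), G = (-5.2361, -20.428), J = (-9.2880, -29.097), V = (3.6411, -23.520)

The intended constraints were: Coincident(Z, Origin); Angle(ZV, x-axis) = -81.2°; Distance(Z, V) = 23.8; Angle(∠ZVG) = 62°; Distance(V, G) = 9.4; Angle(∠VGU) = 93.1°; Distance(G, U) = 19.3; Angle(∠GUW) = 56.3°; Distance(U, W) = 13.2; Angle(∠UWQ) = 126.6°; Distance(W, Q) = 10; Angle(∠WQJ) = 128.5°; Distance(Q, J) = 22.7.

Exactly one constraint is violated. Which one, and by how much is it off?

Distance(Q, J) = 22.7 — off by 5.40.

Z = (0.00, 0.00) ✓; ZV at -81.20° ✓; |ZV| = 23.80 ✓; ∠ZVG = 62.00° ✓; |VG| = 9.400 ✓; ∠VGU = 93.10° ✓; |GU| = 19.30 ✓; ∠GUW = 56.30° ✓; |UW| = 13.20 ✓; ∠UWQ = 126.6° ✓; |WQ| = 9.999 ✓; ∠WQJ = 128.5° ✓; |QJ| = 17.30 ✗.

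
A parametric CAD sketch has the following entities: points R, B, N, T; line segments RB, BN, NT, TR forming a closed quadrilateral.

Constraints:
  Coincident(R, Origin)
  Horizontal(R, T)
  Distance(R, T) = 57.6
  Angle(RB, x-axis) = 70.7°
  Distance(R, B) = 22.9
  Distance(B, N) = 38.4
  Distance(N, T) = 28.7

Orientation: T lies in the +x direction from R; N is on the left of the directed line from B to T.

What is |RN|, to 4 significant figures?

52.64

Checks: |BN| = 38.40 ✓; |NT| = 28.70 ✓.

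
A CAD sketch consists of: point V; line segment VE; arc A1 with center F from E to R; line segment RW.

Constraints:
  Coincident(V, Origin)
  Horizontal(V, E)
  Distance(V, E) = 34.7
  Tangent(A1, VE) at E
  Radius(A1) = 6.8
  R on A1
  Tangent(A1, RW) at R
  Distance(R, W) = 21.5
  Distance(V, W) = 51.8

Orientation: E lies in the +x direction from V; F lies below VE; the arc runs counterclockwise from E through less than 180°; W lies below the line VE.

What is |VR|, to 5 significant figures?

31.734

Checks: |FE| = 6.800 ✓; |FR| = 6.800 ✓; ∠(FR, RW) = 90.00° ✓; |RW| = 21.50 ✓; |VW| = 51.80 ✓.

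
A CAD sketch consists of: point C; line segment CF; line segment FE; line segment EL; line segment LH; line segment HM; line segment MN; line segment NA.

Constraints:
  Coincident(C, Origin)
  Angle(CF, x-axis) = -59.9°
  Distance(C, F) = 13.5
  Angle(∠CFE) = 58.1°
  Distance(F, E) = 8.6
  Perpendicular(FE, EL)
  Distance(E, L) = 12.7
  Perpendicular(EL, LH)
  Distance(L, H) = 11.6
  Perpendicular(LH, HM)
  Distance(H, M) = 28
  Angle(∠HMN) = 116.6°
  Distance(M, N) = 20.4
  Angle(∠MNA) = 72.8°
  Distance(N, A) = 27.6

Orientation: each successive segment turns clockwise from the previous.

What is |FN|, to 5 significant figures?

28.798

C is at the origin; CF runs at -59.9° with length 13.5, so F = (6.7704, -11.680). ∠CFE = 58.1° gives FE at 178.20° from the x-axis; with |FE| = 8.6, E = (-1.8254, -11.409). FE is perpendicular to EL, so EL runs at 88.200°; with |EL| = 12.7, L = (-1.4264, 1.2843). EL is perpendicular to LH, so LH runs at -1.8000°; with |LH| = 11.6, H = (10.168, 0.91996). LH ⟂ HM, so HM runs at -91.800°; with |HM| = 28.0, M = (9.2883, -27.066). ∠HMN = 116.6° gives MN at -155.20° from the x-axis; with |MN| = 20.4, N = (-9.2303, -35.623). Then |FN| = |N − F| = 28.798.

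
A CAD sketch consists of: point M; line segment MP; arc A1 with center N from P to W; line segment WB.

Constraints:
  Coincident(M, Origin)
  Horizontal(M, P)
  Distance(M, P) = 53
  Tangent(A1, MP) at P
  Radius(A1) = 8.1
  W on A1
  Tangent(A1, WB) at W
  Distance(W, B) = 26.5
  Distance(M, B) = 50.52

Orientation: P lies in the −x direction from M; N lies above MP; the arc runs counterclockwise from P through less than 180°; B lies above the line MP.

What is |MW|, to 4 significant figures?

45.55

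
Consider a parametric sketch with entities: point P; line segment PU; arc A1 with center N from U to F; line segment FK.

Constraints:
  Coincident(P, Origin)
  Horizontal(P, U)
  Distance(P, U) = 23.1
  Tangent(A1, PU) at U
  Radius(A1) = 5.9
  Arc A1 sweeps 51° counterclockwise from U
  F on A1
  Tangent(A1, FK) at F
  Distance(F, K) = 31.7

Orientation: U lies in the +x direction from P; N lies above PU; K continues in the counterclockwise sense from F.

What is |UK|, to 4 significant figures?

36.35

P is at the origin; PU is horizontal with |PU| = 23.1 and U on the +x side, so U = (23.10, 0.000). Since A1 is tangent to PU there, NU ⟂ PU, so N = U + (0, 5.9) = (23.10, 5.900). On A1, U sits at bearing -90° from N; a 51° counterclockwise sweep puts F at bearing -39°, so F = N + 5.9·(cos -39°, sin -39°) = (27.69, 2.187). Since A1 is tangent to FK there, NF ⟂ FK, so FK runs along (−sin -39°, cos -39°); with |FK| = 31.7, K = (47.63, 26.82). Then |UK| = |K − U| = 36.35.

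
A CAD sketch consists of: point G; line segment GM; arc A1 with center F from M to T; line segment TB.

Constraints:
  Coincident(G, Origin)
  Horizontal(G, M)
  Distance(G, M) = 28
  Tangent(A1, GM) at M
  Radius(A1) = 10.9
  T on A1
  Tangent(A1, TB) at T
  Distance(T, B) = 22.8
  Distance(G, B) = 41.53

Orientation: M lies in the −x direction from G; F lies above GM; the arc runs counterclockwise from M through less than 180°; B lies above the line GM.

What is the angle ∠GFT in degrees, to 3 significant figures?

32.5°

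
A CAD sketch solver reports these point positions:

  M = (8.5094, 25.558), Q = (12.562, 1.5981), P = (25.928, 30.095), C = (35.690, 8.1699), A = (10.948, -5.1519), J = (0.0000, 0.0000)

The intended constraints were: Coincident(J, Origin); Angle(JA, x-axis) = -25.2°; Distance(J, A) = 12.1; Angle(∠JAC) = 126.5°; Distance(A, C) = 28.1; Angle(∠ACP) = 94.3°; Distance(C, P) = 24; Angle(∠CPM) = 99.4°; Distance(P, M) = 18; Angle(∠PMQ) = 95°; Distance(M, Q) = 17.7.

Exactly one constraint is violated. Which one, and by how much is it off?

Distance(M, Q) = 17.7 — off by 6.60.

J = (0.00, 0.00) ✓; JA at -25.20° ✓; |JA| = 12.10 ✓; ∠JAC = 126.5° ✓; |AC| = 28.10 ✓; ∠ACP = 94.30° ✓; |CP| = 24.00 ✓; ∠CPM = 99.40° ✓; |PM| = 18.00 ✓; ∠PMQ = 95.00° ✓; |MQ| = 24.30 ✗.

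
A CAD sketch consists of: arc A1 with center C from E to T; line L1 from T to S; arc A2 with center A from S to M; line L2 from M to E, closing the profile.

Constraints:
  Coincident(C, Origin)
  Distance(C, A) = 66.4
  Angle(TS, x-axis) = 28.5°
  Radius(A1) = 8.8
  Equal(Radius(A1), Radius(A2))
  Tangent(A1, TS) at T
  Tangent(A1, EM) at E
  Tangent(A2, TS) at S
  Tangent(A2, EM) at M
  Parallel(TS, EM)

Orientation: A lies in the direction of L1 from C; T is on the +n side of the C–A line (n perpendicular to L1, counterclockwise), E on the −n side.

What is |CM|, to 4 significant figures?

66.98

The slot axis is L1's direction at 28.5°, so u = (cos 28.5°, sin 28.5°) = (0.8788, 0.4772) and n = (−sin 28.5°, cos 28.5°) = (-0.4772, 0.8788). C is at the origin and A lies 66.4 along u from C, so A = 66.4·u = (58.35, 31.68). Tangency of A1 to both parallel lines with radius 8.8 puts T and E at C ± 8.8·n: T = (-4.199, 7.734), E = (4.199, -7.734). Equal radii place S and M the same way about A: S = A + 8.8·n = (54.15, 39.42), M = A − 8.8·n = (62.55, 23.95). Then |CM| = |M − C| = 66.98.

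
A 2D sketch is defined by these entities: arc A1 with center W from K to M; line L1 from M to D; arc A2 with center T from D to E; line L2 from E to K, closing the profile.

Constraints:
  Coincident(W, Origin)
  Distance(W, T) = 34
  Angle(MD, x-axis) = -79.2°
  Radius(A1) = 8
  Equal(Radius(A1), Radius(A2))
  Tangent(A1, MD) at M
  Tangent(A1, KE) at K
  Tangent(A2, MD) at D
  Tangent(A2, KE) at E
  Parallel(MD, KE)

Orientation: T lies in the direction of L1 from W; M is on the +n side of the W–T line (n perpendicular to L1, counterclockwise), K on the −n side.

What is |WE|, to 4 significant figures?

34.93

Tangency of A1 to both parallel lines with radius 8.0 puts M and K at W ± 8.0·n: M = (7.858, 1.499), K = (-7.858, -1.499). Equal radii place D and E the same way about T: D = T + 8.0·n = (14.23, -31.90), E = T − 8.0·n = (-1.487, -34.90). Then |WE| = |E − W| = 34.93.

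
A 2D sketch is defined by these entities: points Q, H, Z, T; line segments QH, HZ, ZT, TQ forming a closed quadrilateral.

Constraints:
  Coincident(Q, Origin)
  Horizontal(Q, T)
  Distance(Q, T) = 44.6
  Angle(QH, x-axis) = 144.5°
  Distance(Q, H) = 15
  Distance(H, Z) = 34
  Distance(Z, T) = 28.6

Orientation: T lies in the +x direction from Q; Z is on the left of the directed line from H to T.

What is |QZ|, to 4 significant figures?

26.45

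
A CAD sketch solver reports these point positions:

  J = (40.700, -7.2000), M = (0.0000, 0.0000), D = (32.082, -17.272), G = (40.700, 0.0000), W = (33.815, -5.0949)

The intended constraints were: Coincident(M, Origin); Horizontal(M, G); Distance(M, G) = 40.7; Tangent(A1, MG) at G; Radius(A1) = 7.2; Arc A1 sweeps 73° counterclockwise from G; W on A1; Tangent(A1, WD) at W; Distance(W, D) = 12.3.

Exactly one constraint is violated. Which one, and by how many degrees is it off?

Tangent(A1, WD) at W — off by 8.90°.

M = (0.00, 0.00) ✓; M.y = 0.00, G.y = 0.00 ✓; |MG| = 40.70 ✓; ∠(JG, GM) = 90.00° ✓; |JG| = 7.200 ✓; bearing(J→W) − bearing(J→G) = 73.00° ✓; |JW| = 7.200 ✓; ∠(JW, WD) = 81.10° ✗; |WD| = 12.30 ✓.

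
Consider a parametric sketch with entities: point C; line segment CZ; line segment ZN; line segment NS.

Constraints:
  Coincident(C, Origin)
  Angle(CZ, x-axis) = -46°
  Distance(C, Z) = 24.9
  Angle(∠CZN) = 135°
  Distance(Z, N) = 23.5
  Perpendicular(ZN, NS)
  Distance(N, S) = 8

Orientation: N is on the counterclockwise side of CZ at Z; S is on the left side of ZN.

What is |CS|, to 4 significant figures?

42.21

∠CZN = 135.0°, so ZN runs at -46.0° + (180° − 135.0°) = -1.000° from the x-axis; with |ZN| = 23.5, N = Z + 23.5·(cos -1.000°, sin -1.000°) = (40.79, -18.32). The perpendicularity gives NS at right angles to ZN; with |NS| = 8.0 on the left of ZN, S = N + 8.0·(0.01745, 0.9998) = (40.93, -10.32). Then |CS| = |S − C| = 42.21.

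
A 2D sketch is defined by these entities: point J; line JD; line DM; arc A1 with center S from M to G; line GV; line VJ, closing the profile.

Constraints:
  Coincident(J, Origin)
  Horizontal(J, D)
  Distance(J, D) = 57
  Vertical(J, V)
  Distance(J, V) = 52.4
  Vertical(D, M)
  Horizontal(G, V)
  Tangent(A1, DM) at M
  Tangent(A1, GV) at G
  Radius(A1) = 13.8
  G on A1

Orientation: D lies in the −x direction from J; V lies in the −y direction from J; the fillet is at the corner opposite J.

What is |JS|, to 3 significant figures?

57.9

J is at the origin; JD is horizontal with |JD| = 57.0 and D on the −x side, so D = (-57.0, 0.00). J and V share the same x with |JV| = 52.4 and V on the −y side, so V = (0.00, -52.4). The virtual corner opposite J is at (-57.0, -52.4). Tangency of A1 to DM means the radius SM is perpendicular to DM and tangency of A1 to GV means the radius SG is perpendicular to GV, with radius 13.8, so the center S sits 13.8 in from both sides at S = (-43.2, -38.6). Then |JS| = |S − J| = 57.9.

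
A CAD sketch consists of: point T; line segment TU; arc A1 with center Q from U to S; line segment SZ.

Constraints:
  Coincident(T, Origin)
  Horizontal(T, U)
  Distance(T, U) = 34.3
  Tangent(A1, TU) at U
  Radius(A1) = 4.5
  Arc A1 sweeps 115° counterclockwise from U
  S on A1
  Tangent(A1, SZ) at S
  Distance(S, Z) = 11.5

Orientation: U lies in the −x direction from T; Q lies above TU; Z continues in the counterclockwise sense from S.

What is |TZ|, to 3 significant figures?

38.9

T is at the origin; T and U share the same y with |TU| = 34.3 and U on the −x side, so U = (-34.3, 0.00). The tangent condition forces QU to be normal to TU, so Q = U + (0, 4.5) = (-34.3, 4.50). On A1, U sits at bearing -90° from Q; a 115° counterclockwise sweep puts S at bearing 25°, so S = Q + 4.5·(cos 25°, sin 25°) = (-30.2, 6.40). The tangent condition forces QS to be normal to SZ, so SZ runs along (−sin 25°, cos 25°); with |SZ| = 11.5, Z = (-35.1, 16.8). Then |TZ| = |Z − T| = 38.9.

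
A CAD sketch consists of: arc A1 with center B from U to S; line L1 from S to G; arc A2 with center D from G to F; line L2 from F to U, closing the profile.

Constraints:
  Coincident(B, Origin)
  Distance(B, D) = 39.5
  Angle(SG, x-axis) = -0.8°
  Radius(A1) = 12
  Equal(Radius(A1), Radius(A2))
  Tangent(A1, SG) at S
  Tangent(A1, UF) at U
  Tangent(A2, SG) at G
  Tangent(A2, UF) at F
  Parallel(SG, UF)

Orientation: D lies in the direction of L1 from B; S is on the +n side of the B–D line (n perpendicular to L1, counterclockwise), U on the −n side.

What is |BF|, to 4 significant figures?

41.28

Tangency of A1 to both parallel lines with radius 12.0 puts S and U at B ± 12.0·n: S = (0.1675, 12.00), U = (-0.1675, -12.00). Equal radii place G and F the same way about D: G = D + 12.0·n = (39.66, 11.45), F = D − 12.0·n = (39.33, -12.55). Then |BF| = |F − B| = 41.28.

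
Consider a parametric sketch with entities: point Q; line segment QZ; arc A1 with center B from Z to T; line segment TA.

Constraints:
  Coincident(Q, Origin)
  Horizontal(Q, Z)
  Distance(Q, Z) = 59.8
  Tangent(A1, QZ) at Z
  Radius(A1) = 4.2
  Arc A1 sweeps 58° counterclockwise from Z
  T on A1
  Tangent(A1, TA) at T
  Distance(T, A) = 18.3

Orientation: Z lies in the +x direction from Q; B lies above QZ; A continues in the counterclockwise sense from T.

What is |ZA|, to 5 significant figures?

21.951

Q is at the origin; QZ is horizontal with |QZ| = 59.8 and Z on the +x side, so Z = (59.800, 0.0000). A1 meets QZ tangentially, so BZ is at right angles to QZ, so B = Z + (0, 4.2) = (59.800, 4.2000). On A1, Z sits at bearing -90° from B; a 58° counterclockwise sweep puts T at bearing -32°, so T = B + 4.2·(cos -32°, sin -32°) = (63.362, 1.9743). The tangent condition forces BT to be normal to TA, so TA runs along (−sin -32°, cos -32°); with |TA| = 18.3, A = (73.059, 17.494). Then |ZA| = |A − Z| = 21.951.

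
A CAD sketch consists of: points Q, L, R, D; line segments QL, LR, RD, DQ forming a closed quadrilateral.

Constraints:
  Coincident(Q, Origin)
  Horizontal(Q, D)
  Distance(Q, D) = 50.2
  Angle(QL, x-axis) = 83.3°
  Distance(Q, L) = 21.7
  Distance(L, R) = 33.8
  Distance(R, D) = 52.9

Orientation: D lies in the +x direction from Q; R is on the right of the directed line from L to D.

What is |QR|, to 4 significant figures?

12.10

Q is at the origin; QD is horizontal with |QD| = 50.2 and D in +x, so D = (50.2, 0). QL runs at 83.3° with |QL| = 21.7, so L = (2.532, 21.55). R is determined by |LR| = 33.8 and |RD| = 52.9 together: it lies at the intersection of circle(L, 33.8) and circle(D, 52.9). With |LD| = 52.31, the foot of the radical line on LD is 10.33 from L and the perpendicular offset is √(33.8² − 10.33²) = 32.18. Taking the right-of-LD solution: R = (-1.314, -12.03).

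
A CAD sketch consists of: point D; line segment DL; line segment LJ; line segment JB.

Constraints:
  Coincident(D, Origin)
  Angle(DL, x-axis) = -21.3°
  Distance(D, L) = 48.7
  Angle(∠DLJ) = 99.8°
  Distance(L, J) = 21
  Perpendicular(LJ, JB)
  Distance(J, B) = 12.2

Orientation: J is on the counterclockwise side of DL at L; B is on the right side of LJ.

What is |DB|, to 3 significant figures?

66.9

D is at the origin; DL runs at -21.3° with length 48.7, so L = 48.7·(cos -21.3°, sin -21.3°) = (45.4, -17.7). ∠DLJ = 99.8°, so LJ runs at -21.3° + (180° − 99.8°) = 58.9° from the x-axis; with |LJ| = 21.0, J = L + 21.0·(cos 58.9°, sin 58.9°) = (56.2, 0.291). The perpendicularity gives JB at right angles to LJ; with |JB| = 12.2 on the right of LJ, B = J + 12.2·(0.856, -0.517) = (66.7, -6.01). Then |DB| = |B − D| = 66.9.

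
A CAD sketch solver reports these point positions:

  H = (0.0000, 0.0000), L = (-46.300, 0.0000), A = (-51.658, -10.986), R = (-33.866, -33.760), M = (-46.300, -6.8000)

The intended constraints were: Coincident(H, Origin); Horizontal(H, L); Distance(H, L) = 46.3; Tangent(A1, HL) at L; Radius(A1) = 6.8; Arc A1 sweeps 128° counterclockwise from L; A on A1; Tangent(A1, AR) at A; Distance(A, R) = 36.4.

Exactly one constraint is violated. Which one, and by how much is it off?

Distance(A, R) = 36.4 — off by 7.50.

H = (0.00, 0.00) ✓; H.y = 0.00, L.y = 0.00 ✓; |HL| = 46.30 ✓; ∠(ML, LH) = 90.00° ✓; |ML| = 6.800 ✓; bearing(M→A) − bearing(M→L) = 128.0° ✓; |MA| = 6.799 ✓; ∠(MA, AR) = 90.00° ✓; |AR| = 28.90 ✗.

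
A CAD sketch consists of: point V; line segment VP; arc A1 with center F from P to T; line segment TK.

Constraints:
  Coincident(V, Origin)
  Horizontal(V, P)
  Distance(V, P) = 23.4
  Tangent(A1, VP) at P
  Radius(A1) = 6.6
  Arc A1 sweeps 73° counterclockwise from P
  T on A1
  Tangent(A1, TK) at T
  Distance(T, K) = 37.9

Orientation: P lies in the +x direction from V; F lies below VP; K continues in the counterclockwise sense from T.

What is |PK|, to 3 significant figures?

44.5

On A1, P sits at bearing 90° from F; a 73° counterclockwise sweep puts T at bearing 163°, so T = F + 6.6·(cos 163°, sin 163°) = (17.1, -4.67). A1 meets TK tangentially, so FT is at right angles to TK, so TK runs along (−sin 163°, cos 163°); with |TK| = 37.9, K = (6.01, -40.9). Then |PK| = |K − P| = 44.5.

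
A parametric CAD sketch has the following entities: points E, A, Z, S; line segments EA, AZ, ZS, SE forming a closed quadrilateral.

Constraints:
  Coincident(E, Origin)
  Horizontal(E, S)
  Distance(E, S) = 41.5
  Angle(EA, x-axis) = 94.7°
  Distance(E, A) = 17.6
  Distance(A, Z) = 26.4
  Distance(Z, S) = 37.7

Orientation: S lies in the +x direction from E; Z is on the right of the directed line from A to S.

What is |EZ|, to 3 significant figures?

9.39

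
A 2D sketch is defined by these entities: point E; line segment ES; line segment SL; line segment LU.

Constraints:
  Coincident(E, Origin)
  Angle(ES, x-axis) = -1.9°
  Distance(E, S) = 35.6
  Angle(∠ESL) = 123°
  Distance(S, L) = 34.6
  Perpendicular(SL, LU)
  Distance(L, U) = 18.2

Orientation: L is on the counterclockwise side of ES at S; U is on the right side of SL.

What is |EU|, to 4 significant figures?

72.28

∠ESL = 123.0°, so SL runs at -1.9° + (180° − 123.0°) = 55.10° from the x-axis; with |SL| = 34.6, L = S + 34.6·(cos 55.10°, sin 55.10°) = (55.38, 27.20). SL ⟂ LU; with |LU| = 18.2 on the right of SL, U = L + 18.2·(0.8202, -0.5721) = (70.30, 16.78). Then |EU| = |U − E| = 72.28.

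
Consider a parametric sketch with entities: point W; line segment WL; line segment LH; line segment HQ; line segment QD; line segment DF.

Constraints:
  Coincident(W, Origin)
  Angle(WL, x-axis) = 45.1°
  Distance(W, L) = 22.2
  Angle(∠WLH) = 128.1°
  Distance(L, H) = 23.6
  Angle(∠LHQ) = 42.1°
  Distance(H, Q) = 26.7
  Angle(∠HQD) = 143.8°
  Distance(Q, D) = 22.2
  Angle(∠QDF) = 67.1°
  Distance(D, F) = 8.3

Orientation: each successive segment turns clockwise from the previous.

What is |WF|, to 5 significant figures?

5.6569

W is at the origin; WL runs at 45.1° with length 22.2, so L = (15.670, 15.725). ∠WLH = 128.1° gives LH at -6.8000° from the x-axis; with |LH| = 23.6, H = (39.104, 12.931). ∠LHQ = 42.1° gives HQ at -144.70° from the x-axis; with |HQ| = 26.7, Q = (17.313, -2.4980). ∠HQD = 143.8° gives QD at 179.10° from the x-axis; with |QD| = 22.2, D = (-4.8838, -2.1493). ∠QDF = 67.1° gives DF at 66.200° from the x-axis; with |DF| = 8.3, F = (-1.5344, 5.4449). Then |WF| = |F − W| = 5.6569.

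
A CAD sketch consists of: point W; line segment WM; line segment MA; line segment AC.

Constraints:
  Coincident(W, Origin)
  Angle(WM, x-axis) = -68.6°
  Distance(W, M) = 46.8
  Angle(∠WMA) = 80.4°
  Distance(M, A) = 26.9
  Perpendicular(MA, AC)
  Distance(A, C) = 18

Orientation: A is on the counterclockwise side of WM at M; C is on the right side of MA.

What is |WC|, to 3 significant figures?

66.9

W is at the origin; WM runs at -68.6° with length 46.8, so M = 46.8·(cos -68.6°, sin -68.6°) = (17.1, -43.6). ∠WMA = 80.4°, so MA runs at -68.6° + (180° − 80.4°) = 31.0° from the x-axis; with |MA| = 26.9, A = M + 26.9·(cos 31.0°, sin 31.0°) = (40.1, -29.7). MA is perpendicular to AC; with |AC| = 18.0 on the right of MA, C = A + 18.0·(0.515, -0.857) = (49.4, -45.1). Then |WC| = |C − W| = 66.9.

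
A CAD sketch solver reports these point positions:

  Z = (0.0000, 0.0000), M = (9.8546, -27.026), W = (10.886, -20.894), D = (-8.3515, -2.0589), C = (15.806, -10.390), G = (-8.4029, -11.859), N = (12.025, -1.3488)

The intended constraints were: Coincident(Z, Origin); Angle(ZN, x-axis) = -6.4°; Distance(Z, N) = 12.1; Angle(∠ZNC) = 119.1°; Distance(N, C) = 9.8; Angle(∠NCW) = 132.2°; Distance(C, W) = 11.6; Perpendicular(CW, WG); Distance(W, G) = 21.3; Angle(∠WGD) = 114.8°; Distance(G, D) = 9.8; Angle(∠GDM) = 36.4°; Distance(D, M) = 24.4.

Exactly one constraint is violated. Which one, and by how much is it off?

Distance(D, M) = 24.4 — off by 6.50.

Z = (0.00, 0.00) ✓; ZN at -6.400° ✓; |ZN| = 12.10 ✓; ∠ZNC = 119.1° ✓; |NC| = 9.800 ✓; ∠NCW = 132.2° ✓; |CW| = 11.60 ✓; ∠(CW, WG) = 90.00° ✓; |WG| = 21.30 ✓; ∠WGD = 114.8° ✓; |GD| = 9.800 ✓; ∠GDM = 36.40° ✓; |DM| = 30.90 ✗.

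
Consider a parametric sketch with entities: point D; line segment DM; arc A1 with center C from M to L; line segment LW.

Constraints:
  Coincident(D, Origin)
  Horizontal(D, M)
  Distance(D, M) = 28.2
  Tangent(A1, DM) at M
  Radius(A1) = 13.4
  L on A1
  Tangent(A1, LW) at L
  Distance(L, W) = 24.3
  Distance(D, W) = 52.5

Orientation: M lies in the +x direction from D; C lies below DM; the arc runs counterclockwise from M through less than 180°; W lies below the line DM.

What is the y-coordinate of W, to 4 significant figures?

-40.70

Checks: |CL| = 13.40 ✓; ∠(CL, LW) = 90.00° ✓; |LW| = 24.30 ✓; |DW| = 52.50 ✓.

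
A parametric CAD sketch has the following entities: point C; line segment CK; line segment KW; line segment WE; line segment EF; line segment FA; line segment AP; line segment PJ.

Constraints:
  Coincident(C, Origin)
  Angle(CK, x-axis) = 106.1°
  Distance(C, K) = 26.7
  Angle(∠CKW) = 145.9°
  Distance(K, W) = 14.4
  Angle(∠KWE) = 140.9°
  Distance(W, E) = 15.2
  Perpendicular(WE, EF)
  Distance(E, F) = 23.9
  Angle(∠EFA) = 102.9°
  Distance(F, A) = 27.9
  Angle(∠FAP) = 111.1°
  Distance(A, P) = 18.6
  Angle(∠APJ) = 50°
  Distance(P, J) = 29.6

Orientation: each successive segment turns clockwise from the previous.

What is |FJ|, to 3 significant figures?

10.2

C is at the origin; CK runs at 106.1° with length 26.7, so K = (-7.40, 25.7). ∠CKW = 145.9° gives KW at 72.0° from the x-axis; with |KW| = 14.4, W = (-2.95, 39.3). ∠KWE = 140.9° gives WE at 32.9° from the x-axis; with |WE| = 15.2, E = (9.81, 47.6). WE is perpendicular to EF, so EF runs at -57.1°; with |EF| = 23.9, F = (22.8, 27.5). ∠EFA = 102.9° gives FA at -134° from the x-axis; with |FA| = 27.9, A = (3.34, 7.54). ∠FAP = 111.1° gives AP at 157° from the x-axis; with |AP| = 18.6, P = (-13.8, 14.8). ∠APJ = 50.0° gives PJ at 26.9° from the x-axis; with |PJ| = 29.6, J = (12.6, 28.2). Then |FJ| = |J − F| = 10.2.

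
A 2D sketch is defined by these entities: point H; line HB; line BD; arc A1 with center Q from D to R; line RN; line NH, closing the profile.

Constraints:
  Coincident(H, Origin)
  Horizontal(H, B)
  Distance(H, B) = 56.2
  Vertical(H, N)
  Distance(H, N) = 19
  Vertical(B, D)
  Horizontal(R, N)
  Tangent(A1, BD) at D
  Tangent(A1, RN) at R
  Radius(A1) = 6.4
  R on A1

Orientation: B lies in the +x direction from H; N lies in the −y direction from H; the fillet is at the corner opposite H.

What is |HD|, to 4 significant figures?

57.60

H is at the origin; HB is horizontal with |HB| = 56.2 and B on the +x side, so B = (56.20, 0.000). HN is vertical with |HN| = 19.0 and N on the −y side, so N = (0.000, -19.00). The virtual corner opposite H is at (56.20, -19.00). The tangent condition forces QD to be normal to BD and the tangent condition forces QR to be normal to RN, with radius 6.4, so the center Q sits 6.4 in from both sides at Q = (49.80, -12.60). That places the tangent points at D = (56.20, -12.60) on BD and R = (49.80, -19.00) on RN. Then |HD| = |D − H| = 57.60.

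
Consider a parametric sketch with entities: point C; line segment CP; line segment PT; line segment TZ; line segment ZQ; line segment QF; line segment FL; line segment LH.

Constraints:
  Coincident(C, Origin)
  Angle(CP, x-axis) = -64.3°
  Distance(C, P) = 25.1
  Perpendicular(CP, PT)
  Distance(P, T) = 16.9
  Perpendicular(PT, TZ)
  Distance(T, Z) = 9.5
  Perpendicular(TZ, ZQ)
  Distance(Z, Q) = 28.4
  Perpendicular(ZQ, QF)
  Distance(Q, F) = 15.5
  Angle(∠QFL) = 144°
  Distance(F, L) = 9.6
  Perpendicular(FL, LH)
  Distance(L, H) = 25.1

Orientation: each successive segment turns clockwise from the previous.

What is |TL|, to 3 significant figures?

26.6

C is at the origin; CP runs at -64.3° with length 25.1, so P = (10.9, -22.6). CP is perpendicular to PT, so PT runs at -154°; with |PT| = 16.9, T = (-4.34, -29.9). PT ⟂ TZ, so TZ runs at 116°; with |TZ| = 9.5, Z = (-8.46, -21.4). TZ is perpendicular to ZQ, so ZQ runs at 25.7°; with |ZQ| = 28.4, Q = (17.1, -9.07). ZQ ⟂ QF, so QF runs at -64.3°; with |QF| = 15.5, F = (23.8, -23.0). ∠QFL = 144.0° gives FL at -100° from the x-axis; with |FL| = 9.6, L = (22.1, -32.5). Then |TL| = |L − T| = 26.6.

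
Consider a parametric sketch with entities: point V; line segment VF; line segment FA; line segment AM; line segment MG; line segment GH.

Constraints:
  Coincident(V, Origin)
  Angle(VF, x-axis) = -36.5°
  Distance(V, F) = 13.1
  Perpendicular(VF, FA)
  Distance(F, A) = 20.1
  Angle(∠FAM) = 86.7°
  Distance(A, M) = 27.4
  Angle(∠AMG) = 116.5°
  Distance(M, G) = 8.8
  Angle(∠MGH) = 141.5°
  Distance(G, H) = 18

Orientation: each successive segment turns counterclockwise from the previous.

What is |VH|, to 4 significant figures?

14.71

∠AMG = 116.5° gives MG at -149.7° from the x-axis; with |MG| = 8.8, G = (-8.039, 18.93). ∠MGH = 141.5° gives GH at -111.2° from the x-axis; with |GH| = 18.0, H = (-14.55, 2.147). Then |VH| = |H − V| = 14.71.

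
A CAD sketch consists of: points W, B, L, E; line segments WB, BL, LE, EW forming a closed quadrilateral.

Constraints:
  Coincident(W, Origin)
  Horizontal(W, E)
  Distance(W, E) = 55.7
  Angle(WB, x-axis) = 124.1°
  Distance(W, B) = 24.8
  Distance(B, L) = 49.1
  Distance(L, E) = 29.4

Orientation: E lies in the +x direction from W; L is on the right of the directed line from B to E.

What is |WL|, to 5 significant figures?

27.826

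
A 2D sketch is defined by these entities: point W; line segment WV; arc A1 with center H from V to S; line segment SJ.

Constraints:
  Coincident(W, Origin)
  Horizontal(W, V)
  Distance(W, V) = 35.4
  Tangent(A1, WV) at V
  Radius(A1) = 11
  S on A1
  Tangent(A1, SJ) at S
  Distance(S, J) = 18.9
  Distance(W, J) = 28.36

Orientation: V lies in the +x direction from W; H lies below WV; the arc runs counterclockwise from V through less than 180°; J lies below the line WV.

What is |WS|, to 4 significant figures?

26.31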